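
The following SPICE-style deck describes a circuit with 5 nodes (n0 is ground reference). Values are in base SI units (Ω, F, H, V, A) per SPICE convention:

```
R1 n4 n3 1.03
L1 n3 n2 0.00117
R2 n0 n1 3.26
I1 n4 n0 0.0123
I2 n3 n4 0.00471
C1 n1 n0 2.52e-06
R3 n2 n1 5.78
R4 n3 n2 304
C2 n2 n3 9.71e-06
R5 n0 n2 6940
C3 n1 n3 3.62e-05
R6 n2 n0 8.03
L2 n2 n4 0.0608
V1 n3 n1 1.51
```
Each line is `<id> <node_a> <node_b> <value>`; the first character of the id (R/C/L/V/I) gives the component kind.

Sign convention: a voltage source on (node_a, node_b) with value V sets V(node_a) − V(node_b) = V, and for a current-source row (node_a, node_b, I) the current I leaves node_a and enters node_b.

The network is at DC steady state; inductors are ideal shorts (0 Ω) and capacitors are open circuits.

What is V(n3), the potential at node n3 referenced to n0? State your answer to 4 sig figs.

1.045 V

Element admittances at DC:
  Y(R1) = 0.9709 S between n4,n3
  L1: short n3↔n2 (DC inductor)
  Y(R2) = 0.3067 S between n0,n1
  I1: injects 0.0123 A into n0 (from n4)
  I2: injects 0.00471 A into n4 (from n3)
  Y(C1) = 0.000 S between n1,n0
  Y(R3) = 0.1730 S between n2,n1
  Y(R4) = 0.003289 S between n3,n2
  Y(C2) = 0.000 S between n2,n3
  Y(R5) = 0.0001441 S between n0,n2
  Y(C3) = 0.000 S between n1,n3
  Y(R6) = 0.1245 S between n2,n0
  L2: short n2↔n4 (DC inductor)
  V1: constraint V(n3)−V(n1) = 1.51
Assemble and solve the 7×7 MNA system:
  V(n1)=-0.4649  V(n2)=1.045  V(n3)=1.045  V(n4)=1.045
  i(L1)=0.3991  i(L2)=0.007590  i(V1)=-0.4038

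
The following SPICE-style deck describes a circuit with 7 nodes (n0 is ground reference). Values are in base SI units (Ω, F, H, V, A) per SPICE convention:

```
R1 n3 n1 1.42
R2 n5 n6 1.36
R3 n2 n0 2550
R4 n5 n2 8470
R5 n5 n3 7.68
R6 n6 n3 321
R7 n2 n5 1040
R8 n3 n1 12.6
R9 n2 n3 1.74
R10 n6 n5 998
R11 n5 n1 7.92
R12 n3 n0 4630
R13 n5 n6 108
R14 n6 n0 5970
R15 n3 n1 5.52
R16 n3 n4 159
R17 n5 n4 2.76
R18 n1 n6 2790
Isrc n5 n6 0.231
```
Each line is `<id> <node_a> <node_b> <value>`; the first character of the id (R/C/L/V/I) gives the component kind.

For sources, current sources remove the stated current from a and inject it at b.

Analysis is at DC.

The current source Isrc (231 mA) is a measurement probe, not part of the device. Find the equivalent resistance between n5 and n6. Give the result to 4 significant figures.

Element admittances at DC:
  Y(R1) = 0.7042 S between n3,n1
  Y(R2) = 0.7353 S between n5,n6
  Y(R3) = 0.0003922 S between n2,n0
  Y(R4) = 0.0001181 S between n5,n2
  Y(R5) = 0.1302 S between n5,n3
  Y(R6) = 0.003115 S between n6,n3
  Y(R7) = 0.0009615 S between n2,n5
  Y(R8) = 0.07937 S between n3,n1
  Y(R9) = 0.5747 S between n2,n3
  Y(R10) = 0.001002 S between n6,n5
  Y(R11) = 0.1263 S between n5,n1
  Y(R12) = 0.0002160 S between n3,n0
  Y(R13) = 0.009259 S between n5,n6
  Y(R14) = 0.0001675 S between n6,n0
  Y(R15) = 0.1812 S between n3,n1
  Y(R16) = 0.006289 S between n3,n4
  Y(R17) = 0.3623 S between n5,n4
  Y(R18) = 0.0003584 S between n1,n6
  Isrc: injects 0.231 A into n6 (from n5)
Assemble and solve the 6×6 MNA system:
  V(n1)=-0.06608  V(n2)=-0.06564  V(n3)=-0.06567  V(n4)=-0.06995  V(n5)=-0.07002  V(n6)=0.2383

R_eq = 1.335 Ω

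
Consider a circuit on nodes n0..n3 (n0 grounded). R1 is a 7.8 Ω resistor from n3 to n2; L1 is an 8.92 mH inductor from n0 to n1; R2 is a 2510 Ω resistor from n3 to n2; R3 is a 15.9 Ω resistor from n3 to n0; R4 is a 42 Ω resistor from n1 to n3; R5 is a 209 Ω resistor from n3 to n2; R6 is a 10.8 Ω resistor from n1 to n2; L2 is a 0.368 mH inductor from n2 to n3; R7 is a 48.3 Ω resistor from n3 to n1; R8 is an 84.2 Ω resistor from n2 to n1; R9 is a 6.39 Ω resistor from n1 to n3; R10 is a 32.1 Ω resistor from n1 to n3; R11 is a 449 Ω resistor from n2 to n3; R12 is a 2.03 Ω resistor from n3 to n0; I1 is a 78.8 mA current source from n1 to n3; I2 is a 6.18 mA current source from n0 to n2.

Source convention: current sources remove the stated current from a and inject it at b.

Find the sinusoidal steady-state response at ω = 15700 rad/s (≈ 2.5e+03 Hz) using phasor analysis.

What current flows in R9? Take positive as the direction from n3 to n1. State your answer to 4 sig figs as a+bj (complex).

Element admittances at ω=15700 rad/s:
  Y(R1) = 0.1282+0.000j S between n3,n2
  Y(L1) = 0.000-0.007141j S between n0,n1
  Y(R2) = 0.0003984+0.000j S between n3,n2
  Y(R3) = 0.06289+0.000j S between n3,n0
  Y(R4) = 0.02381+0.000j S between n1,n3
  Y(R5) = 0.004785+0.000j S between n3,n2
  Y(R6) = 0.09259+0.000j S between n1,n2
  Y(L2) = 0.000-0.1731j S between n2,n3
  Y(R7) = 0.02070+0.000j S between n3,n1
  Y(R8) = 0.01188+0.000j S between n2,n1
  Y(R9) = 0.1565+0.000j S between n1,n3
  Y(R10) = 0.03115+0.000j S between n1,n3
  Y(R11) = 0.002227+0.000j S between n2,n3
  Y(R12) = 0.4926+0.000j S between n3,n0
  I1: injects 0.0788 A into n3 (from n1)
  I2: injects 0.00618 A into n2 (from n0)
Assemble and solve the 3×3 MNA system:
  V(n1)=-0.2379-0.02197j  V(n2)=-0.03913-0.04772j  V(n3)=0.01141-0.003058j

0.03901+0.002959j A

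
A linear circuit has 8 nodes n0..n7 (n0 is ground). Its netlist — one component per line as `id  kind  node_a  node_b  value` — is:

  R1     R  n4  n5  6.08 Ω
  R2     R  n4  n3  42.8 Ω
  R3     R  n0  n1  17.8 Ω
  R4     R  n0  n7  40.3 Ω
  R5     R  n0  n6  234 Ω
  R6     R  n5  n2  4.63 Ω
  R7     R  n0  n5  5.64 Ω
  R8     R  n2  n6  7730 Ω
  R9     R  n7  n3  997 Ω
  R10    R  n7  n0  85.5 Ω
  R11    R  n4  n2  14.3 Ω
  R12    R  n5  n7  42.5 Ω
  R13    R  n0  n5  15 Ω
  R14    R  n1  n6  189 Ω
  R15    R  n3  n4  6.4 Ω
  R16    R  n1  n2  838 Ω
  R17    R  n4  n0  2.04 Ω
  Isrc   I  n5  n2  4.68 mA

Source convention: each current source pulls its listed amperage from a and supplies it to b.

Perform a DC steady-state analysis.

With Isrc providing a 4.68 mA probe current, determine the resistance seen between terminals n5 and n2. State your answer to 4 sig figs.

Element admittances at DC:
  Y(R1) = 0.1645 S between n4,n5
  Y(R2) = 0.02336 S between n4,n3
  Y(R3) = 0.05618 S between n0,n1
  Y(R4) = 0.02481 S between n0,n7
  Y(R5) = 0.004274 S between n0,n6
  Y(R6) = 0.2160 S between n5,n2
  Y(R7) = 0.1773 S between n0,n5
  Y(R8) = 0.0001294 S between n2,n6
  Y(R9) = 0.001003 S between n7,n3
  Y(R10) = 0.01170 S between n7,n0
  Y(R11) = 0.06993 S between n4,n2
  Y(R12) = 0.02353 S between n5,n7
  Y(R13) = 0.06667 S between n0,n5
  Y(R14) = 0.005291 S between n1,n6
  Y(R15) = 0.1562 S between n3,n4
  Y(R16) = 0.001193 S between n1,n2
  Y(R17) = 0.4902 S between n4,n0
  Isrc: injects 0.00468 A into n2 (from n5)
Assemble and solve the 7×7 MNA system:
  V(n1)=0.0003182  V(n2)=0.01505  V(n3)=0.0009912  V(n4)=0.001001  V(n5)=-0.001979  V(n6)=0.0003745  V(n7)=-0.0007466

R_eq = 3.639 Ω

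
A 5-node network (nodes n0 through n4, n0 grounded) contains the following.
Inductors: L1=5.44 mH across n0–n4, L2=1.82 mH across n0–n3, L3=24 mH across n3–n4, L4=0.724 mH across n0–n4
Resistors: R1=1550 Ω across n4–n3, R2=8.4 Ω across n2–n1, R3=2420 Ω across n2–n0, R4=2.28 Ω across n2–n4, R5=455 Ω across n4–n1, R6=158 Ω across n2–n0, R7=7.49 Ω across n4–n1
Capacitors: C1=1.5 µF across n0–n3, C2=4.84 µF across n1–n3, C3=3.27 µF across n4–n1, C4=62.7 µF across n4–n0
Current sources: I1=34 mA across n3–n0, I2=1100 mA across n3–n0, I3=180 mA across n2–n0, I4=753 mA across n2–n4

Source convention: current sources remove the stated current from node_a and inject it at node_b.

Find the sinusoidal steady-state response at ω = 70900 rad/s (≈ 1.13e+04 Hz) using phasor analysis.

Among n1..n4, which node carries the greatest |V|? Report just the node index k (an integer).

3

Element admittances at ω=70900 rad/s:
  Y(L1) = 0.000-0.002593j S between n0,n4
  Y(L2) = 0.000-0.007750j S between n0,n3
  Y(R1) = 0.0006452+0.000j S between n4,n3
  Y(C1) = 0.000+0.1064j S between n0,n3
  Y(R2) = 0.1190+0.000j S between n2,n1
  Y(R3) = 0.0004132+0.000j S between n2,n0
  Y(R4) = 0.4386+0.000j S between n2,n4
  Y(R5) = 0.002198+0.000j S between n4,n1
  I1: injects 0.034 A into n0 (from n3)
  Y(R6) = 0.006329+0.000j S between n2,n0
  I2: injects 1.1 A into n0 (from n3)
  Y(C2) = 0.000+0.3432j S between n1,n3
  Y(C3) = 0.000+0.2318j S between n4,n1
  Y(C4) = 0.000+4.445j S between n4,n0
  Y(L3) = 0.000-0.0005877j S between n3,n4
  Y(R7) = 0.1335+0.000j S between n4,n1
  I3: injects 0.18 A into n0 (from n2)
  Y(L4) = 0.000-0.01948j S between n0,n4
  I4: injects 0.753 A into n4 (from n2)
Assemble and solve the 4×4 MNA system:
  V(n1)=-1.636+2.407j  V(n2)=-1.977+0.6592j  V(n3)=-1.279+4.440j  V(n4)=0.02749+0.1951j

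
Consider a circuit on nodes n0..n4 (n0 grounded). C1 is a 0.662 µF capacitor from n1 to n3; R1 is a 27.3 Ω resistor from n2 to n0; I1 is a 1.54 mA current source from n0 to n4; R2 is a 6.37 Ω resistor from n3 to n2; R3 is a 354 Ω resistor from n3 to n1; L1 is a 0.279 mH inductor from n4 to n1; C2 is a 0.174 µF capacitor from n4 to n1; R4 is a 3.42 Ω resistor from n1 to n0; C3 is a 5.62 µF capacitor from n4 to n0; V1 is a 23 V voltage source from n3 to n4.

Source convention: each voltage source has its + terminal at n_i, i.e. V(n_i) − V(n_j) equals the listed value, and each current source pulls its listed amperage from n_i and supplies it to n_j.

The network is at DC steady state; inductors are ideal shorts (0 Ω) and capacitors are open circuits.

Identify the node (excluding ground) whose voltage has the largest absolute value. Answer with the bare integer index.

3

MNA unknowns: 4 node voltages V₁..V_4 plus 2 source currents (L1, V1)
C1: Y=0.000 on G[1,3]
R1: Y=0.03663 on G[2,0]
I1: z[0]−=0.00154, z[4]+=0.00154
R2: Y=0.1570 on G[3,2]
R3: Y=0.002825 on G[3,1]
L1: row V4−V1=0, i_L1 at 4,1
C2: Y=0.000 on G[4,1]
R4: Y=0.2924 on G[1,0]
C3: Y=0.000 on G[4,0]
V1: row V3−V4=23, i_V1 at 3,4
solve → V1=-2.116, V2=16.93, V3=20.88, V4=-2.116
aux → i_L1=-0.6837, i_V1=-0.6852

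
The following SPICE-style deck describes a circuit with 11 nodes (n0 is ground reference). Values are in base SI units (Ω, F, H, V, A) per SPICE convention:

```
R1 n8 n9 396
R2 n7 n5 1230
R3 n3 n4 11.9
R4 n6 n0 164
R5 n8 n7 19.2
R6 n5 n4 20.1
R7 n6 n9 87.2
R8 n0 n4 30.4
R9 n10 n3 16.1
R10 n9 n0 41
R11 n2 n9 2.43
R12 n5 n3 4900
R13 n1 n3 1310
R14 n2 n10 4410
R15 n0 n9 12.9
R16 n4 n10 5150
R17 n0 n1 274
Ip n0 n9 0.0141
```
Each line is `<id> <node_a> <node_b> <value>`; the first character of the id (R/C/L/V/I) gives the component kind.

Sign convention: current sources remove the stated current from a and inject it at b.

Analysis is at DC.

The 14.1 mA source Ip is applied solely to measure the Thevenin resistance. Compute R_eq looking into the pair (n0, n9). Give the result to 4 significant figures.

Element admittances at DC:
  Y(R1) = 0.002525 S between n8,n9
  Y(R2) = 0.0008130 S between n7,n5
  Y(R3) = 0.08403 S between n3,n4
  Y(R4) = 0.006098 S between n6,n0
  Y(R5) = 0.05208 S between n8,n7
  Y(R6) = 0.04975 S between n5,n4
  Y(R7) = 0.01147 S between n6,n9
  Y(R8) = 0.03289 S between n0,n4
  Y(R9) = 0.06211 S between n10,n3
  Y(R10) = 0.02439 S between n9,n0
  Y(R11) = 0.4115 S between n2,n9
  Y(R12) = 0.0002041 S between n5,n3
  Y(R13) = 0.0007634 S between n1,n3
  Y(R14) = 0.0002268 S between n2,n10
  Y(R15) = 0.07752 S between n0,n9
  Y(R16) = 0.0001942 S between n4,n10
  Y(R17) = 0.003650 S between n0,n1
  Ip: injects 0.0141 A into n9 (from n0)
Assemble and solve the 10×10 MNA system:
  V(n1)=0.0006040  V(n2)=0.1321  V(n3)=0.003491  V(n4)=0.003171  V(n5)=0.004723  V(n6)=0.08628  V(n7)=0.09999  V(n8)=0.1015  V(n9)=0.1322  V(n10)=0.003957

R_eq = 9.372 Ω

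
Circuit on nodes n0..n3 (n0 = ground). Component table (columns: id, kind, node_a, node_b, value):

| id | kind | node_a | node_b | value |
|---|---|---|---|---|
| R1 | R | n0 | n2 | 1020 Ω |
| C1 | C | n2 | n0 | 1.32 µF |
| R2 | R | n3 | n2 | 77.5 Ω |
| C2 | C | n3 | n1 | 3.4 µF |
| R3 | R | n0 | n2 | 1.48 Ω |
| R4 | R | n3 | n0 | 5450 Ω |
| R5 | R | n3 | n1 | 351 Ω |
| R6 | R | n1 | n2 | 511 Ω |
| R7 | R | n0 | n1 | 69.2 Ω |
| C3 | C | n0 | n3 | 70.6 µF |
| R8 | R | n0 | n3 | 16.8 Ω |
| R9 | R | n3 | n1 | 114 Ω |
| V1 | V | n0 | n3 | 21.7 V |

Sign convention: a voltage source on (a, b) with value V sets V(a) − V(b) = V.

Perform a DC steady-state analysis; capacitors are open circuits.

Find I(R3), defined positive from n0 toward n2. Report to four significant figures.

Element admittances at DC:
  Y(R1) = 0.0009804 S between n0,n2
  Y(C1) = 0.000 S between n2,n0
  Y(R2) = 0.01290 S between n3,n2
  Y(C2) = 0.000 S between n3,n1
  Y(R3) = 0.6757 S between n0,n2
  Y(R4) = 0.0001835 S between n3,n0
  Y(R5) = 0.002849 S between n3,n1
  Y(R6) = 0.001957 S between n1,n2
  Y(R7) = 0.01445 S between n0,n1
  Y(C3) = 0.000 S between n0,n3
  Y(R8) = 0.05952 S between n0,n3
  Y(R9) = 0.008772 S between n3,n1
  V1: constraint V(n0)−V(n3) = 21.7
Assemble and solve the 4×4 MNA system:
  V(n1)=-9.027  V(n2)=-0.4305  V(n3)=-21.70
  i(V1)=-1.717

0.2908 A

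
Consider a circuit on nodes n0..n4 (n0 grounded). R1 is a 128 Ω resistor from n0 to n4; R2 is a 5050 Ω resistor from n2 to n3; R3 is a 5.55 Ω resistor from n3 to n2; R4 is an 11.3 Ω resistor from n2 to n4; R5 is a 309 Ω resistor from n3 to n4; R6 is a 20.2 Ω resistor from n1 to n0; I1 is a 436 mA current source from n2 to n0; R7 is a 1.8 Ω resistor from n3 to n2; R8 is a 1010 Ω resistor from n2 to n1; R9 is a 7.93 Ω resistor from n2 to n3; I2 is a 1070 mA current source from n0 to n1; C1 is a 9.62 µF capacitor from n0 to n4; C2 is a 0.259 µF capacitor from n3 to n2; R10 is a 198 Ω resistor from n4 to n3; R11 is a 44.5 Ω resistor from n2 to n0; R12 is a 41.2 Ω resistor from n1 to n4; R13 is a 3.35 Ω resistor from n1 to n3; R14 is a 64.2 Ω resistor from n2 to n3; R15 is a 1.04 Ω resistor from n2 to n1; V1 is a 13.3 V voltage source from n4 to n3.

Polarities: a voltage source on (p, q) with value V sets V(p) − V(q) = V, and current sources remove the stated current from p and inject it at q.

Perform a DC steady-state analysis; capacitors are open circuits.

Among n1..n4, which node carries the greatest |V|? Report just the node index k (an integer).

4

Apply KCL at each of the 4 non-ground nodes and solve the resulting linear system.
Node n1: branches {R6, R8, I2, R12, R13, R15} → V_1 = 6.956
Node n2: branches {R2, R3, R4, I1, R7, R8, R9, C2, R11, R14, R15} → V_2 = 6.428
Node n3: branches {R2, R3, R5, R7, R9, C2, R10, R13, R14, V1} → V_3 = 5.284
Node n4: branches {R1, R4, R5, C1, R10, R12, V1} → V_4 = 18.58
Source currents: i(V1)=-1.613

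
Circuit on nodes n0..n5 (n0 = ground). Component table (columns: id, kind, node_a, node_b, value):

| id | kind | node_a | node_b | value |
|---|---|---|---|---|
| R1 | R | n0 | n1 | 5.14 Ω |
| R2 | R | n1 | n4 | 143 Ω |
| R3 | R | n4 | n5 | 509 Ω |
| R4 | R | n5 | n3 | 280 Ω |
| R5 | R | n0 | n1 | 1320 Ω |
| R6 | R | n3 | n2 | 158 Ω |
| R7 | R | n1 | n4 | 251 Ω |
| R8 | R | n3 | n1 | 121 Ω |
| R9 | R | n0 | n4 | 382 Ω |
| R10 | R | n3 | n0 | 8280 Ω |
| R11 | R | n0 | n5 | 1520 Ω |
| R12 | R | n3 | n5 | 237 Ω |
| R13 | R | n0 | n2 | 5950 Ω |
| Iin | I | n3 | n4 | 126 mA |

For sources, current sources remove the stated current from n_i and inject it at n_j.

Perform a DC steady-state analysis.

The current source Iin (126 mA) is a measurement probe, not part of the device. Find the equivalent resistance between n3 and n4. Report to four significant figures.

MNA unknowns: 5 node voltages V₁..V_5
R1: Y=0.1946 on G[0,1]
R2: Y=0.006993 on G[1,4]
R3: Y=0.001965 on G[4,5]
R4: Y=0.003571 on G[5,3]
R5: Y=0.0007576 on G[0,1]
R6: Y=0.006329 on G[3,2]
R7: Y=0.003984 on G[1,4]
R8: Y=0.008264 on G[3,1]
R9: Y=0.002618 on G[0,4]
R10: Y=0.0001208 on G[3,0]
R11: Y=0.0006579 on G[0,5]
R12: Y=0.004219 on G[3,5]
R13: Y=0.0001681 on G[0,2]
Iin: z[3]−=0.126, z[4]+=0.126
solve → V1=-0.05705, V2=-10.74, V3=-11.03, V4=7.187, V5=-6.894

R_eq = 144.6 Ω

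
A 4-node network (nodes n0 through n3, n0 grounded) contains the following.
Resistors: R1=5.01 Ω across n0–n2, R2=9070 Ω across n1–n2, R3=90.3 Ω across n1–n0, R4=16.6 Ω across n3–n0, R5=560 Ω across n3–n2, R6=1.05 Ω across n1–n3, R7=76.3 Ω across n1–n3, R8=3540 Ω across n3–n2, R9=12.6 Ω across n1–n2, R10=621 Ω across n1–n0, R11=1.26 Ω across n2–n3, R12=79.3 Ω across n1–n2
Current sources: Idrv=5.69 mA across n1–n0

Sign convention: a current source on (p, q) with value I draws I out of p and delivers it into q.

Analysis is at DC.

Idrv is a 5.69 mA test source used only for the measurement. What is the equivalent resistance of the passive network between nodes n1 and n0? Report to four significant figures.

Element admittances at DC:
  Y(R1) = 0.1996 S between n0,n2
  Y(R2) = 0.0001103 S between n1,n2
  Y(R3) = 0.01107 S between n1,n0
  Y(R4) = 0.06024 S between n3,n0
  Y(R5) = 0.001786 S between n3,n2
  Y(R6) = 0.9524 S between n1,n3
  Y(R7) = 0.01311 S between n1,n3
  Y(R8) = 0.0002825 S between n3,n2
  Y(R9) = 0.07937 S between n1,n2
  Y(R10) = 0.001610 S between n1,n0
  Y(R11) = 0.7937 S between n2,n3
  Y(R12) = 0.01261 S between n1,n2
  Idrv: injects 0.00569 A into n0 (from n1)
Assemble and solve the 3×3 MNA system:
  V(n1)=-0.02823  V(n2)=-0.01961  V(n3)=-0.02353

R_eq = 4.962 Ω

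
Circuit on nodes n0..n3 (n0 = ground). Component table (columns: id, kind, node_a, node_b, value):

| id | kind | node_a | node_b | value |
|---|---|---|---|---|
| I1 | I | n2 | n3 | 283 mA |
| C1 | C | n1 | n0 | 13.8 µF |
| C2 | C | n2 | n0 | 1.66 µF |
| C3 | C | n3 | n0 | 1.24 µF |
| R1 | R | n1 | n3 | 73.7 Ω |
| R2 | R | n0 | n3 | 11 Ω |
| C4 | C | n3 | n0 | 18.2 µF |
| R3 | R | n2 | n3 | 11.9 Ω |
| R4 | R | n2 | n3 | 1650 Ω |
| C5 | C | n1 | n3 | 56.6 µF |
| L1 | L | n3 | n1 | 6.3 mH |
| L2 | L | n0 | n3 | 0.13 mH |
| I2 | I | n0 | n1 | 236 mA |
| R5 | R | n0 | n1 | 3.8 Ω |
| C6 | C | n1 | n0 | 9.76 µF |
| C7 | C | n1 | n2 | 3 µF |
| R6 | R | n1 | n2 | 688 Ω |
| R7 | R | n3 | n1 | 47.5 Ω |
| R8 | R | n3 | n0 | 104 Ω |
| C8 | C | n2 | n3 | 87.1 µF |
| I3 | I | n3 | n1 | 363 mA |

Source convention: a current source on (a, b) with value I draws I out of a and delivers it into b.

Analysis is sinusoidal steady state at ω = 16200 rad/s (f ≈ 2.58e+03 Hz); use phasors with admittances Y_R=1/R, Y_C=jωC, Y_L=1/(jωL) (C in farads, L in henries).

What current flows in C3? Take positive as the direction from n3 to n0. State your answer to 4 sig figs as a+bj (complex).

MNA unknowns: 3 node voltages V₁..V_3
I1: z[2]−=0.283, z[3]+=0.283
C1: Y=0.000+0.2236j on G[1,0]
C2: Y=0.000+0.02689j on G[2,0]
C3: Y=0.000+0.02009j on G[3,0]
R1: Y=0.01357+0.000j on G[1,3]
R2: Y=0.09091+0.000j on G[0,3]
C4: Y=0.000+0.2948j on G[3,0]
R3: Y=0.08403+0.000j on G[2,3]
R4: Y=0.0006061+0.000j on G[2,3]
C5: Y=0.000+0.9169j on G[1,3]
L1: Y=0.000-0.009798j on G[3,1]
L2: Y=0.000-0.4748j on G[0,3]
I2: z[0]−=0.236, z[1]+=0.236
R5: Y=0.2632+0.000j on G[0,1]
C6: Y=0.000+0.1581j on G[1,0]
C7: Y=0.000+0.04860j on G[1,2]
R6: Y=0.001453+0.000j on G[1,2]
R7: Y=0.02105+0.000j on G[3,1]
R8: Y=0.009615+0.000j on G[3,0]
C8: Y=0.000+1.411j on G[2,3]
I3: z[3]−=0.363, z[1]+=0.363
solve → V1=0.2946-0.3082j, V2=0.2956+0.2801j, V3=0.3123+0.1061j

-0.002131+0.006274j A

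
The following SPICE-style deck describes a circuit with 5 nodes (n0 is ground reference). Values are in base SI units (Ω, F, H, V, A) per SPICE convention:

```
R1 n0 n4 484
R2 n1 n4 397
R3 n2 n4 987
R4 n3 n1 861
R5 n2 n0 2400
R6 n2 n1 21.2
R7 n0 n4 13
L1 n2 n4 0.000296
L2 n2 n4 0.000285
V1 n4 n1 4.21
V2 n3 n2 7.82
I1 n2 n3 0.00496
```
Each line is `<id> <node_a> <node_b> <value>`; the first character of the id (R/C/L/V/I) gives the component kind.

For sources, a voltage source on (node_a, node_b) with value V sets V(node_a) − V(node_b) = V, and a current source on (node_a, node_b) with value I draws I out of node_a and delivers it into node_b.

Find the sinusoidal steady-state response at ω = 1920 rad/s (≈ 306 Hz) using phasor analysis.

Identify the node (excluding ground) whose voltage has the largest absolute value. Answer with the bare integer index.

3

Apply KCL at each of the 4 non-ground nodes and solve the resulting linear system.
Node n1: branches {R2, R4, R6, V1} → V_1 = -4.210+0.0003109j
Node n2: branches {R3, R5, R6, L1, L2, V2, I1} → V_2 = -0.0008175-0.05893j
Node n3: branches {R4, V2, I1} → V_3 = 7.819-0.05893j
Node n4: branches {R1, R2, R3, R7, L1, L2, V1} → V_4 = 4.312e-06+0.0003109j
Source currents: i(V1)=-0.2231+0.002863j, i(V2)=-0.009011+6.881e-05j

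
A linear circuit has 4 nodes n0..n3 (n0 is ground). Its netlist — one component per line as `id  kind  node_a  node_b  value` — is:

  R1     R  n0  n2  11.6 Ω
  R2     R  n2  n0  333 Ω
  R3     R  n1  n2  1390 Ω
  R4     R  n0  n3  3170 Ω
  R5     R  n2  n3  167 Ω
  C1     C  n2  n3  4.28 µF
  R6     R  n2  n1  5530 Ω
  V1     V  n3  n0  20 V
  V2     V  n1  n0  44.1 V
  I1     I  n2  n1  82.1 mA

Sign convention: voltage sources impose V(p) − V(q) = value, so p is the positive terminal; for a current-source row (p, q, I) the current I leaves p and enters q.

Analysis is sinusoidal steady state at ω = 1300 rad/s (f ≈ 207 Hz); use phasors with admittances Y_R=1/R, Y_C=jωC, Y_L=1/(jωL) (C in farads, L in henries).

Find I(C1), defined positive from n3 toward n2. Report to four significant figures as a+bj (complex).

Apply KCL at each of the 3 non-ground nodes and solve the resulting linear system.
Node n1: branches {R3, R6, V2, I1} → V_1 = 44.10+0.000j
Node n2: branches {R1, R2, R3, R5, C1, R6, I1} → V_2 = 0.8692+1.108j
Node n3: branches {R4, R5, C1, V1} → V_3 = 20.00+0.000j
Source currents: i(V1)=-0.1270-0.09981j, i(V2)=0.04318+0.0009972j

0.006163+0.1064j A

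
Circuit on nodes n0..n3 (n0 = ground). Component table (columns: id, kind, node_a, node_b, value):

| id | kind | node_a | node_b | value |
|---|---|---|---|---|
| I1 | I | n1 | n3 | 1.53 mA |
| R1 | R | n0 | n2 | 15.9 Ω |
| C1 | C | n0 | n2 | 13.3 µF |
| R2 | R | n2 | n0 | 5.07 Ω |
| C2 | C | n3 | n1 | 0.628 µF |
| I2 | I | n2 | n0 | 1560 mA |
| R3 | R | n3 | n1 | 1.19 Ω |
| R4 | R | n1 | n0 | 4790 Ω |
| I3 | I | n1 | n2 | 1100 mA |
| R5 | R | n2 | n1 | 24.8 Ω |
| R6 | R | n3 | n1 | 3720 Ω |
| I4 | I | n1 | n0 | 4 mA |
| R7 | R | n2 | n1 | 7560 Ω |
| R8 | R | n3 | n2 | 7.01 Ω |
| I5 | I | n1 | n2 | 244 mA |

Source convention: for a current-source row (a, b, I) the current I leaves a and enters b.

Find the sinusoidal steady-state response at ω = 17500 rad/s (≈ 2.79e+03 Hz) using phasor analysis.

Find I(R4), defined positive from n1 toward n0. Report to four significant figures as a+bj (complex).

-0.002426+0.0006241j A

Element admittances at ω=17500 rad/s:
  I1: injects 0.00153 A into n3 (from n1)
  Y(R1) = 0.06289+0.000j S between n0,n2
  Y(C1) = 0.000+0.2327j S between n0,n2
  Y(R2) = 0.1972+0.000j S between n2,n0
  Y(C2) = 0.000+0.01099j S between n3,n1
  I2: injects 1.56 A into n0 (from n2)
  Y(R3) = 0.8403+0.000j S between n3,n1
  Y(R4) = 0.0002088+0.000j S between n1,n0
  I3: injects 1.1 A into n2 (from n1)
  Y(R5) = 0.04032+0.000j S between n2,n1
  Y(R6) = 0.0002688+0.000j S between n3,n1
  I4: injects 0.004 A into n0 (from n1)
  Y(R7) = 0.0001323+0.000j S between n2,n1
  Y(R8) = 0.1427+0.000j S between n3,n2
  I5: injects 0.244 A into n2 (from n1)
Assemble and solve the 3×3 MNA system:
  V(n1)=-11.62+2.990j  V(n2)=-3.335+2.982j  V(n3)=-10.42+2.975j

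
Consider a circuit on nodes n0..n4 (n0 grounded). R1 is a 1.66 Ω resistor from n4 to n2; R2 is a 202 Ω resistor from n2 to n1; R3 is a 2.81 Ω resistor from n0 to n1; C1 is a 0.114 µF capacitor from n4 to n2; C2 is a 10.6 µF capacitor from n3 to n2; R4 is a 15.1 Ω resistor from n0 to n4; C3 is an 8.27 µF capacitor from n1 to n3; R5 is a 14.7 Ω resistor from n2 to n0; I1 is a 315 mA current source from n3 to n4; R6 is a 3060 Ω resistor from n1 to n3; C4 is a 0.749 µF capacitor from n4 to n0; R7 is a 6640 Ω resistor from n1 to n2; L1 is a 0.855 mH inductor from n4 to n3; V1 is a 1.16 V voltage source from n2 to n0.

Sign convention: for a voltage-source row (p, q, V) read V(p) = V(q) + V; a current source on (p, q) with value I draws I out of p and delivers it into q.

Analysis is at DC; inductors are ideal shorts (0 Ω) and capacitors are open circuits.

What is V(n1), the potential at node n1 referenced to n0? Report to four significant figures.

MNA unknowns: 4 node voltages V₁..V_4 plus 2 source currents (L1, V1)
R1: Y=0.6024 on G[4,2]
R2: Y=0.004950 on G[2,1]
R3: Y=0.3559 on G[0,1]
C1: Y=0.000 on G[4,2]
C2: Y=0.000 on G[3,2]
R4: Y=0.06623 on G[0,4]
C3: Y=0.000 on G[1,3]
R5: Y=0.06803 on G[2,0]
I1: z[3]−=0.315, z[4]+=0.315
R6: Y=0.0003268 on G[1,3]
C4: Y=0.000 on G[4,0]
R7: Y=0.0001506 on G[1,2]
L1: row V4−V3=0, i_L1 at 4,3
V1: row V2−V0=1.16, i_V1 at 2,0
solve → V1=0.01732, V2=1.160, V3=1.045, V4=1.045
aux → i_L1=0.3153, i_V1=-0.1543

0.01732 V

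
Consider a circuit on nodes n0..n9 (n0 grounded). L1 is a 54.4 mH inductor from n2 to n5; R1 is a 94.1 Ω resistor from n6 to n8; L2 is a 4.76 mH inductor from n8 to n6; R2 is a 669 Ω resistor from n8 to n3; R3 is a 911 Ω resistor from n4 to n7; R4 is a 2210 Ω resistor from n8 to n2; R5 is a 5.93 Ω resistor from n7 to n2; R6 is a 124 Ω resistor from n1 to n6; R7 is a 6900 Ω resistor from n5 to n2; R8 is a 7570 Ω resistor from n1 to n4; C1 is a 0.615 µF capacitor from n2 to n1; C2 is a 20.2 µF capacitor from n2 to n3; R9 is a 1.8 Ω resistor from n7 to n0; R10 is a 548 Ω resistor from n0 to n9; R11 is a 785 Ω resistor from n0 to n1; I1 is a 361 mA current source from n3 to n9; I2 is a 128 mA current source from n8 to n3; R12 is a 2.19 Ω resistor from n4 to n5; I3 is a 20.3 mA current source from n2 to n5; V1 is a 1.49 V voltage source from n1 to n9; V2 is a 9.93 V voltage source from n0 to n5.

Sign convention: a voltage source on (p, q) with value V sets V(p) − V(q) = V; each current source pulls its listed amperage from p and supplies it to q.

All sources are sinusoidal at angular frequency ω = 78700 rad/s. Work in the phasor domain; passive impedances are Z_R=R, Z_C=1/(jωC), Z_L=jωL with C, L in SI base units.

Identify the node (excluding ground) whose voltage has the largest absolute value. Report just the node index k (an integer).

MNA unknowns: 9 node voltages V₁..V_9 plus 2 source currents (V1, V2)
L1: Y=0.000-0.0002336j on G[2,5]
R1: Y=0.01063+0.000j on G[6,8]
L2: Y=0.000-0.002669j on G[8,6]
R2: Y=0.001495+0.000j on G[8,3]
R3: Y=0.001098+0.000j on G[4,7]
R4: Y=0.0004525+0.000j on G[8,2]
R5: Y=0.1686+0.000j on G[7,2]
R6: Y=0.008065+0.000j on G[1,6]
R7: Y=0.0001449+0.000j on G[5,2]
R8: Y=0.0001321+0.000j on G[1,4]
C1: Y=0.000+0.04840j on G[2,1]
C2: Y=0.000+1.590j on G[2,3]
R9: Y=0.5556+0.000j on G[7,0]
R10: Y=0.001825+0.000j on G[0,9]
R11: Y=0.001274+0.000j on G[0,1]
I1: z[3]−=0.361, z[9]+=0.361
I2: z[8]−=0.128, z[3]+=0.128
R12: Y=0.4566+0.000j on G[4,5]
I3: z[2]−=0.0203, z[5]+=0.0203
V1: row V1−V9=1.49, i_V1 at 1,9
V2: row V0−V5=9.93, i_V2 at 0,5
solve → V1=0.3958-5.428j, V2=-0.1865+0.1529j, V3=-0.1917+0.3173j, V4=-9.903-0.001481j, V5=-9.930+0.000j, V6=-10.89-4.108j, V7=-0.05836+0.03555j, V8=-19.18-5.189j, V9=-1.094-5.428j
aux → i_V1=-0.3630-0.009905j, i_V2=-0.03392+0.002930j

8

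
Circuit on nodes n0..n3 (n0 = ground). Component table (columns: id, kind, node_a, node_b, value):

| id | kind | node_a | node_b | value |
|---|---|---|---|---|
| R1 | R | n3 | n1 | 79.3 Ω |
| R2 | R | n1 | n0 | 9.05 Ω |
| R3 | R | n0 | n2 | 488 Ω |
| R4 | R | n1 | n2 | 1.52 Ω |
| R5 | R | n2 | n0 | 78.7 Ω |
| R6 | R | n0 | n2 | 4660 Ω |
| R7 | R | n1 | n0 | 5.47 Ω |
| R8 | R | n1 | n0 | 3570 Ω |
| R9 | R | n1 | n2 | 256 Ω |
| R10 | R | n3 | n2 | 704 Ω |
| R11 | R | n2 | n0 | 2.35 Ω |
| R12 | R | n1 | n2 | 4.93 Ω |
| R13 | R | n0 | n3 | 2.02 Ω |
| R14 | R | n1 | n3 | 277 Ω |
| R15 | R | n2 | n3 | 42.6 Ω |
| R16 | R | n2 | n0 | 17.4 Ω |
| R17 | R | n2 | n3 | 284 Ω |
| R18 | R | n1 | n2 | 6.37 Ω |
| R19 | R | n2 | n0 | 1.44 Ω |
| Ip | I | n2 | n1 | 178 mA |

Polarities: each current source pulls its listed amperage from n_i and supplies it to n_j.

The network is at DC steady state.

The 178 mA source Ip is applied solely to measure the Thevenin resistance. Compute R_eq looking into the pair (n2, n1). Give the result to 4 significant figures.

Element admittances at DC:
  Y(R1) = 0.01261 S between n3,n1
  Y(R2) = 0.1105 S between n1,n0
  Y(R3) = 0.002049 S between n0,n2
  Y(R4) = 0.6579 S between n1,n2
  Y(R5) = 0.01271 S between n2,n0
  Y(R6) = 0.0002146 S between n0,n2
  Y(R7) = 0.1828 S between n1,n0
  Y(R8) = 0.0002801 S between n1,n0
  Y(R9) = 0.003906 S between n1,n2
  Y(R10) = 0.001420 S between n3,n2
  Y(R11) = 0.4255 S between n2,n0
  Y(R12) = 0.2028 S between n1,n2
  Y(R13) = 0.4950 S between n0,n3
  Y(R14) = 0.003610 S between n1,n3
  Y(R15) = 0.02347 S between n2,n3
  Y(R16) = 0.05747 S between n2,n0
  Y(R17) = 0.003521 S between n2,n3
  Y(R18) = 0.1570 S between n1,n2
  Y(R19) = 0.6944 S between n2,n0
  Ip: injects 0.178 A into n1 (from n2)
Assemble and solve the 3×3 MNA system:
  V(n1)=0.1120  V(n2)=-0.02834  V(n3)=0.001873

R_eq = 0.7882 Ω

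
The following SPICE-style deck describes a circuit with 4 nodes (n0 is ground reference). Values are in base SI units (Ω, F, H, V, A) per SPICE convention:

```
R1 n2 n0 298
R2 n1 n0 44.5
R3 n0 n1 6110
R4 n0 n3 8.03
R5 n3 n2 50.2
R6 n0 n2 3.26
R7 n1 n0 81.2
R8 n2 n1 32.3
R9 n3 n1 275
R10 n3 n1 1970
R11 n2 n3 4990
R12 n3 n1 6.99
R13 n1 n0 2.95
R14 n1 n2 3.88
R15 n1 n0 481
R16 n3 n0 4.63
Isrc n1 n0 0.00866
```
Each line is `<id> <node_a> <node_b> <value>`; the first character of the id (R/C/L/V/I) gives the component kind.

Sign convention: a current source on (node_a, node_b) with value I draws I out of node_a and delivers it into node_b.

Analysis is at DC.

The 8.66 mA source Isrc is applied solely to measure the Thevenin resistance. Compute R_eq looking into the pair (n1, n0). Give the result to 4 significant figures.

R_eq = 1.590 Ω

Apply KCL at each of the 3 non-ground nodes and solve the resulting linear system.
Node n1: branches {R2, R3, R7, R8, R9, R10, R12, R13, R14, R15, Isrc} → V_1 = -0.01377
Node n2: branches {R1, R5, R6, R8, R11, R14} → V_2 = -0.006561
Node n3: branches {R4, R5, R9, R10, R11, R12, R16} → V_3 = -0.004251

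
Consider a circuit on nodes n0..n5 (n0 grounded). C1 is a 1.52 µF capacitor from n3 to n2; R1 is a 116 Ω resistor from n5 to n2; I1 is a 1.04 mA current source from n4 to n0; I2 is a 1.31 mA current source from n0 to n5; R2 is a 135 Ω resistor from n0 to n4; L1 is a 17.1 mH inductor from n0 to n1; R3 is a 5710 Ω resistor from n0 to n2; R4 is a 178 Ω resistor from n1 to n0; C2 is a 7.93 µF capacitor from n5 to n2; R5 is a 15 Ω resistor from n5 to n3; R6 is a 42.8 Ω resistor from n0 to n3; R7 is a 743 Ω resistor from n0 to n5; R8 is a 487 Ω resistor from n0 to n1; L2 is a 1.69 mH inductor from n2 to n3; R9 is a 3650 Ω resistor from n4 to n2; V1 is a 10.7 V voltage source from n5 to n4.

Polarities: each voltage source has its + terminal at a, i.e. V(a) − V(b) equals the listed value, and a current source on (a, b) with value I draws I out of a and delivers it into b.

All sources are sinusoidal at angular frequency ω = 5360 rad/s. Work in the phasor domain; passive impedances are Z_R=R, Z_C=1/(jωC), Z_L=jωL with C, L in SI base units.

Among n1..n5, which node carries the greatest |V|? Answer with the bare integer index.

Element admittances at ω=5360 rad/s:
  Y(C1) = 0.000+0.008147j S between n3,n2
  Y(R1) = 0.008621+0.000j S between n5,n2
  I1: injects 0.00104 A into n0 (from n4)
  I2: injects 0.00131 A into n5 (from n0)
  Y(R2) = 0.007407+0.000j S between n0,n4
  Y(L1) = 0.000-0.01091j S between n0,n1
  Y(R3) = 0.0001751+0.000j S between n0,n2
  Y(R4) = 0.005618+0.000j S between n1,n0
  Y(C2) = 0.000+0.04250j S between n5,n2
  Y(R5) = 0.06667+0.000j S between n5,n3
  Y(R6) = 0.02336+0.000j S between n0,n3
  Y(R7) = 0.001346+0.000j S between n0,n5
  Y(R8) = 0.002053+0.000j S between n0,n1
  Y(L2) = 0.000-0.1104j S between n2,n3
  Y(R9) = 0.0002740+0.000j S between n4,n2
  V1: constraint V(n5)−V(n4) = 10.7
Assemble and solve the 6×6 MNA system:
  V(n1)=0.000+0.000j  V(n2)=2.130+0.3402j  V(n3)=2.348+0.08161j  V(n4)=-7.925-0.2246j  V(n5)=2.775-0.2246j
  i(V1)=-0.06042-0.001819j

4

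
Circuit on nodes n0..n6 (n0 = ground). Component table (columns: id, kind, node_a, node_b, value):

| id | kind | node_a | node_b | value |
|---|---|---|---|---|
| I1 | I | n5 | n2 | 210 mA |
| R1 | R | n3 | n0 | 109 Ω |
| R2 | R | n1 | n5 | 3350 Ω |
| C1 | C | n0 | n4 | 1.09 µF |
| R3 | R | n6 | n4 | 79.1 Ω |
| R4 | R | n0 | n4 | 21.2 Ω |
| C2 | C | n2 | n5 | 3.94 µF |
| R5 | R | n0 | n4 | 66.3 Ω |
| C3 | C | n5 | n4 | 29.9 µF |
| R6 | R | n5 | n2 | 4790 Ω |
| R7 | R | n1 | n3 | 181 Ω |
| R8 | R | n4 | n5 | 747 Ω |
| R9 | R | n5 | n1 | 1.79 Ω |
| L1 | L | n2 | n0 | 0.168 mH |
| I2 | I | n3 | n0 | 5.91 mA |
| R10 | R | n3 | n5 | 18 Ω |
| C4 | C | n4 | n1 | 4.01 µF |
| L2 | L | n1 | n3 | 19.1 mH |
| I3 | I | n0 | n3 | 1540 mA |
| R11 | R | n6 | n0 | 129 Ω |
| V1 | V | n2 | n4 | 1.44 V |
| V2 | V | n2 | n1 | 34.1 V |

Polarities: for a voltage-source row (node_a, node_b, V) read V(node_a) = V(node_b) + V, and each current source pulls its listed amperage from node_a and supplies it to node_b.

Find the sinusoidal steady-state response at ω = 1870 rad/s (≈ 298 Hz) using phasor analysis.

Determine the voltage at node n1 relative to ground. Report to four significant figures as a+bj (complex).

Element admittances at ω=1870 rad/s:
  I1: injects 0.21 A into n2 (from n5)
  Y(R1) = 0.009174+0.000j S between n3,n0
  Y(R2) = 0.0002985+0.000j S between n1,n5
  Y(C1) = 0.000+0.002038j S between n0,n4
  Y(R3) = 0.01264+0.000j S between n6,n4
  Y(R4) = 0.04717+0.000j S between n0,n4
  Y(C2) = 0.000+0.007368j S between n2,n5
  Y(R5) = 0.01508+0.000j S between n0,n4
  Y(C3) = 0.000+0.05591j S between n5,n4
  Y(R6) = 0.0002088+0.000j S between n5,n2
  Y(R7) = 0.005525+0.000j S between n1,n3
  Y(R8) = 0.001339+0.000j S between n4,n5
  Y(R9) = 0.5587+0.000j S between n5,n1
  Y(L1) = 0.000-3.183j S between n2,n0
  I2: injects 0.00591 A into n0 (from n3)
  Y(R10) = 0.05556+0.000j S between n3,n5
  Y(C4) = 0.000+0.007499j S between n4,n1
  Y(L2) = 0.000-0.02800j S between n1,n3
  I3: injects 1.54 A into n3 (from n0)
  Y(R11) = 0.007752+0.000j S between n6,n0
  V1: constraint V(n2)−V(n4) = 1.44
  V2: constraint V(n2)−V(n1) = 34.1
Assemble and solve the 8×8 MNA system:
  V(n1)=-34.05+0.5432j  V(n2)=0.04816+0.5432j  V(n3)=-10.96+13.05j  V(n4)=-1.392+0.5432j  V(n5)=-31.79+4.811j  V(n6)=-0.8628+0.3367j
  i(V1)=0.1848+1.972j  i(V2)=-1.742-2.053j

-34.05+0.5432j V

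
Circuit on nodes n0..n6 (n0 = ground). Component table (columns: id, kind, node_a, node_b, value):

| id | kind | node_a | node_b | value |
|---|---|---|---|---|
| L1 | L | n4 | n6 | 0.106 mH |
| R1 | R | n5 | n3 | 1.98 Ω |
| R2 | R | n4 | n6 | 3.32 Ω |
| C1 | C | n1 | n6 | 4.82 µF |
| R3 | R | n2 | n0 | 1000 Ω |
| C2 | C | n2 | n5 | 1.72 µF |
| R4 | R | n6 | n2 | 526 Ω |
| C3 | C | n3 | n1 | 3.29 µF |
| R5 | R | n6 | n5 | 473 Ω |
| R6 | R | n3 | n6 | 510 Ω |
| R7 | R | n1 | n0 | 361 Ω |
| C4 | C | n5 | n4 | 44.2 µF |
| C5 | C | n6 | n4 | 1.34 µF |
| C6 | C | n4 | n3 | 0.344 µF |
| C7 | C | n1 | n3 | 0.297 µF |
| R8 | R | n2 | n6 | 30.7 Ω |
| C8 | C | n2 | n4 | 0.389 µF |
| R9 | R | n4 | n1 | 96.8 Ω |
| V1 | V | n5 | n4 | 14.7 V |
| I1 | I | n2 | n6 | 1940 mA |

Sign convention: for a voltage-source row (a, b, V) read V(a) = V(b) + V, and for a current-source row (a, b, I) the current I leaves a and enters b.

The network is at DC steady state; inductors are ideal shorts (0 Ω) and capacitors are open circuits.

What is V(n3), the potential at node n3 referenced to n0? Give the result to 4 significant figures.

31.97 V

Apply KCL at each of the 6 non-ground nodes and solve the resulting linear system.
Node n1: branches {C1, C3, R7, C7, R9} → V_1 = 13.66
Node n2: branches {R3, C2, R4, R8, C8, I1} → V_2 = -37.85
Node n3: branches {R1, C3, R6, C6, C7} → V_3 = 31.97
Node n4: branches {L1, R2, C4, C5, C6, C8, R9, V1} → V_4 = 17.33
Node n5: branches {R1, C2, R5, C4, V1} → V_5 = 32.03
Node n6: branches {L1, R2, C1, R4, R5, R6, C5, R8, I1} → V_6 = 17.33
Source currents: i(L1)=-0.09764, i(V1)=-0.05979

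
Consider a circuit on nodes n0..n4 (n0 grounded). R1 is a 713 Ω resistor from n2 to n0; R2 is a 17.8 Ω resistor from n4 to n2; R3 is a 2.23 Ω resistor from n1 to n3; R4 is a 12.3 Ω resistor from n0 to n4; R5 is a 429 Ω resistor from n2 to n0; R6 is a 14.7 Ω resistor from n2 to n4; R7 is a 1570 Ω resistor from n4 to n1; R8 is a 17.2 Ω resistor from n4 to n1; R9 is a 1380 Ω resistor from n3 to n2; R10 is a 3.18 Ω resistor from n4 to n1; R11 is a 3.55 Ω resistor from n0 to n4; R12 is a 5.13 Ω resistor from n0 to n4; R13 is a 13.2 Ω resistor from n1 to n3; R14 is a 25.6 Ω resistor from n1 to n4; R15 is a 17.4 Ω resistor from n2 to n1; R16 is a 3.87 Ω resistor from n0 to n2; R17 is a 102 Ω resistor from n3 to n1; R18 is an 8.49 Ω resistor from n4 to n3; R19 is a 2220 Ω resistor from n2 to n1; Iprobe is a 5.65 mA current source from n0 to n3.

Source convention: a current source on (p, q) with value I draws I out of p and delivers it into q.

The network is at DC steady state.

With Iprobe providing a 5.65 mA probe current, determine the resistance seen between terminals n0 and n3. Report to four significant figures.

R_eq = 4.087 Ω

Element admittances at DC:
  Y(R1) = 0.001403 S between n2,n0
  Y(R2) = 0.05618 S between n4,n2
  Y(R3) = 0.4484 S between n1,n3
  Y(R4) = 0.08130 S between n0,n4
  Y(R5) = 0.002331 S between n2,n0
  Y(R6) = 0.06803 S between n2,n4
  Y(R7) = 0.0006369 S between n4,n1
  Y(R8) = 0.05814 S between n4,n1
  Y(R9) = 0.0007246 S between n3,n2
  Y(R10) = 0.3145 S between n4,n1
  Y(R11) = 0.2817 S between n0,n4
  Y(R12) = 0.1949 S between n0,n4
  Y(R13) = 0.07576 S between n1,n3
  Y(R14) = 0.03906 S between n1,n4
  Y(R15) = 0.05747 S between n2,n1
  Y(R16) = 0.2584 S between n0,n2
  Y(R17) = 0.009804 S between n3,n1
  Y(R18) = 0.1178 S between n4,n3
  Y(R19) = 0.0004505 S between n2,n1
  Iprobe: injects 0.00565 A into n3 (from n0)
Assemble and solve the 4×4 MNA system:
  V(n1)=0.01585  V(n2)=0.004356  V(n3)=0.02309  V(n4)=0.008080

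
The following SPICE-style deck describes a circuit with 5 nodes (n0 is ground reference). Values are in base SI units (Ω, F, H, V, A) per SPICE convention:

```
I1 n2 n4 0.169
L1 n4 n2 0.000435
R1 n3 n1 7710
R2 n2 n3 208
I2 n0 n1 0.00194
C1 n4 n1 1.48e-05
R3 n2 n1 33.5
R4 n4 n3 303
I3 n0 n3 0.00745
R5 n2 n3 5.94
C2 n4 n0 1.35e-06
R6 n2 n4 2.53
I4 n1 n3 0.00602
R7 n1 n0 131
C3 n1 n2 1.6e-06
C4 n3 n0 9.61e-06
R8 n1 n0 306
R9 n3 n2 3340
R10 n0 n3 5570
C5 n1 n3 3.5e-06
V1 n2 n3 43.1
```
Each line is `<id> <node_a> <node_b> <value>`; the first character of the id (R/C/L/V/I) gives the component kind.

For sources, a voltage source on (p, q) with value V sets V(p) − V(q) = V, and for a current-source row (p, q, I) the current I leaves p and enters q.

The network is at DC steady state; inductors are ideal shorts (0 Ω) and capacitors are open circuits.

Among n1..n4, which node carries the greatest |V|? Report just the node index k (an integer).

Apply KCL at each of the 4 non-ground nodes and solve the resulting linear system.
Node n1: branches {R1, I2, C1, R3, I4, R7, C3, R8, C5} → V_1 = 1.531
Node n2: branches {I1, L1, R2, R3, R5, R6, C3, R9, V1} → V_2 = 2.411
Node n3: branches {R1, R2, R4, I3, R5, I4, C4, R9, R10, C5, V1} → V_3 = -40.69
Node n4: branches {I1, L1, C1, R4, C2, R6} → V_4 = 2.411
Source currents: i(L1)=0.02676, i(V1)=-7.645

3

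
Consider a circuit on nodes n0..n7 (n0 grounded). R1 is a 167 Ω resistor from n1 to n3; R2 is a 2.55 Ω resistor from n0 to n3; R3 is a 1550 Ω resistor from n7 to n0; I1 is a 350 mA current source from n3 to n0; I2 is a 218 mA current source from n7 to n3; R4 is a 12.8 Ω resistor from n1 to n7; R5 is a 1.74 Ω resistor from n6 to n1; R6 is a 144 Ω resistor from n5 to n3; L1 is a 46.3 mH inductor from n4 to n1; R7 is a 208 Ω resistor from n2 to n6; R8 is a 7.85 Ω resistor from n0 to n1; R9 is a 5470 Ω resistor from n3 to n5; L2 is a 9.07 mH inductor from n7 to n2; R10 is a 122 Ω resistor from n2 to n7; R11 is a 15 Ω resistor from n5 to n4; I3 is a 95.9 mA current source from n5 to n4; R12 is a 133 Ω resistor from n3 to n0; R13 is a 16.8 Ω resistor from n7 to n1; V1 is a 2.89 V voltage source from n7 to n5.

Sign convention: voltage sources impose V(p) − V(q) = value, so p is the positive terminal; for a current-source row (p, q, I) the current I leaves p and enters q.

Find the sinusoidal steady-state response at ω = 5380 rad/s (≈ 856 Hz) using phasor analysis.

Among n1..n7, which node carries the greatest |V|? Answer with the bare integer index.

Element admittances at ω=5380 rad/s:
  Y(R1) = 0.005988+0.000j S between n1,n3
  Y(R2) = 0.3922+0.000j S between n0,n3
  Y(R3) = 0.0006452+0.000j S between n7,n0
  I1: injects 0.35 A into n0 (from n3)
  I2: injects 0.218 A into n3 (from n7)
  Y(R4) = 0.07812+0.000j S between n1,n7
  Y(R5) = 0.5747+0.000j S between n6,n1
  Y(R6) = 0.006944+0.000j S between n5,n3
  Y(L1) = 0.000-0.004015j S between n4,n1
  Y(R7) = 0.004808+0.000j S between n2,n6
  Y(R8) = 0.1274+0.000j S between n0,n1
  Y(R9) = 0.0001828+0.000j S between n3,n5
  Y(L2) = 0.000-0.02049j S between n7,n2
  Y(R10) = 0.008197+0.000j S between n2,n7
  Y(R11) = 0.06667+0.000j S between n5,n4
  I3: injects 0.0959 A into n4 (from n5)
  Y(R12) = 0.007519+0.000j S between n3,n0
  Y(R13) = 0.05952+0.000j S between n7,n1
  V1: constraint V(n7)−V(n5) = 2.89
Assemble and solve the 8×8 MNA system:
  V(n1)=-1.369+0.004253j  V(n2)=-2.512+0.1429j  V(n3)=-0.4350-0.001234j  V(n4)=-4.068-0.2376j  V(n5)=-5.521-0.07507j  V(n6)=-1.379+0.005403j  V(n7)=-2.631-0.07507j
  i(V1)=-0.03722+0.01031j

5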